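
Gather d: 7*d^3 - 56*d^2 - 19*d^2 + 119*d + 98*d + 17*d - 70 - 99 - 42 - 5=7*d^3 - 75*d^2 + 234*d - 216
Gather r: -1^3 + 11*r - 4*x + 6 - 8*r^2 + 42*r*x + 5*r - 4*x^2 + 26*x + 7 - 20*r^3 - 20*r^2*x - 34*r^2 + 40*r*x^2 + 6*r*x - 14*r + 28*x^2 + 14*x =-20*r^3 + r^2*(-20*x - 42) + r*(40*x^2 + 48*x + 2) + 24*x^2 + 36*x + 12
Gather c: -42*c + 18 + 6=24 - 42*c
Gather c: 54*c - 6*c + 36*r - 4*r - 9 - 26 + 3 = 48*c + 32*r - 32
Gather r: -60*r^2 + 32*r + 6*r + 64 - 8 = -60*r^2 + 38*r + 56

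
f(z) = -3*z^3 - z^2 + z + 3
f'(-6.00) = -311.00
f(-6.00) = 609.00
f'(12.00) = -1319.00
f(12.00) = -5313.00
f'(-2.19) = -37.78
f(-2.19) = 27.52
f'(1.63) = -26.17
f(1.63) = -11.02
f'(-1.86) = -26.42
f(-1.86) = 16.98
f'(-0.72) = -2.23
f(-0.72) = 2.88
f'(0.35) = -0.80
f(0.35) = 3.10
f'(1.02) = -10.40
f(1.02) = -0.20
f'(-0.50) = -0.25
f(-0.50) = 2.62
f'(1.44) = -20.54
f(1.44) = -6.59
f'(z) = -9*z^2 - 2*z + 1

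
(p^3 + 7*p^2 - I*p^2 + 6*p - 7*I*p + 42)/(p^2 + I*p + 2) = (p^2 + p*(7 - 3*I) - 21*I)/(p - I)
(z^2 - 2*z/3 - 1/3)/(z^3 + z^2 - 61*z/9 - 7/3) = 3*(z - 1)/(3*z^2 + 2*z - 21)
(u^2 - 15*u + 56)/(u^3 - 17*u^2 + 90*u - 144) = (u - 7)/(u^2 - 9*u + 18)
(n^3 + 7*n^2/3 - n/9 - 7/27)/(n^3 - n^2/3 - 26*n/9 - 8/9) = (9*n^2 + 18*n - 7)/(3*(3*n^2 - 2*n - 8))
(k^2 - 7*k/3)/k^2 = (k - 7/3)/k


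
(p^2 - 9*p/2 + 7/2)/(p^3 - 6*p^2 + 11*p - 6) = (p - 7/2)/(p^2 - 5*p + 6)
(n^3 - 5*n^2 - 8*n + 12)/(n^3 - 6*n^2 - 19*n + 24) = (n^2 - 4*n - 12)/(n^2 - 5*n - 24)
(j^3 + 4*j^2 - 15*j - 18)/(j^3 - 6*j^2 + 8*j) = (j^3 + 4*j^2 - 15*j - 18)/(j*(j^2 - 6*j + 8))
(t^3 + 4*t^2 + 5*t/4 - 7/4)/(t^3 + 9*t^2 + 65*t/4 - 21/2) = (t + 1)/(t + 6)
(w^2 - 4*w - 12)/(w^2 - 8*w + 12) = (w + 2)/(w - 2)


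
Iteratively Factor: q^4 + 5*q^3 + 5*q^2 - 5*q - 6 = (q - 1)*(q^3 + 6*q^2 + 11*q + 6) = (q - 1)*(q + 3)*(q^2 + 3*q + 2) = (q - 1)*(q + 1)*(q + 3)*(q + 2)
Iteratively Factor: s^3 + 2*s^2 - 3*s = (s - 1)*(s^2 + 3*s) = (s - 1)*(s + 3)*(s)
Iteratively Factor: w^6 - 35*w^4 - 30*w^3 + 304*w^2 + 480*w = (w - 5)*(w^5 + 5*w^4 - 10*w^3 - 80*w^2 - 96*w) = (w - 5)*(w + 4)*(w^4 + w^3 - 14*w^2 - 24*w) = w*(w - 5)*(w + 4)*(w^3 + w^2 - 14*w - 24) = w*(w - 5)*(w + 2)*(w + 4)*(w^2 - w - 12) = w*(w - 5)*(w + 2)*(w + 3)*(w + 4)*(w - 4)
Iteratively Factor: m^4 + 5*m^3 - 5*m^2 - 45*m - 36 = (m + 3)*(m^3 + 2*m^2 - 11*m - 12) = (m + 3)*(m + 4)*(m^2 - 2*m - 3) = (m - 3)*(m + 3)*(m + 4)*(m + 1)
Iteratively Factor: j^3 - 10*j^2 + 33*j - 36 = (j - 4)*(j^2 - 6*j + 9) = (j - 4)*(j - 3)*(j - 3)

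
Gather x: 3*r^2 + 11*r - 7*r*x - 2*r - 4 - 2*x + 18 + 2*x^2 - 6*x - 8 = 3*r^2 + 9*r + 2*x^2 + x*(-7*r - 8) + 6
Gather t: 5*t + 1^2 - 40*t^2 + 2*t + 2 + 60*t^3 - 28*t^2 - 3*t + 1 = 60*t^3 - 68*t^2 + 4*t + 4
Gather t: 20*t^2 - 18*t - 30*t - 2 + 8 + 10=20*t^2 - 48*t + 16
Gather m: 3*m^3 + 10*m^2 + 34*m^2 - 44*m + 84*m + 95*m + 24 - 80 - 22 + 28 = 3*m^3 + 44*m^2 + 135*m - 50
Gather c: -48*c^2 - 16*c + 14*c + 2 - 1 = -48*c^2 - 2*c + 1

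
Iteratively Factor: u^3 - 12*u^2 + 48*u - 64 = (u - 4)*(u^2 - 8*u + 16) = (u - 4)^2*(u - 4)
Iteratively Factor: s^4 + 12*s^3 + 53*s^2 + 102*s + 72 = (s + 4)*(s^3 + 8*s^2 + 21*s + 18) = (s + 3)*(s + 4)*(s^2 + 5*s + 6) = (s + 3)^2*(s + 4)*(s + 2)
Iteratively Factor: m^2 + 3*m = (m)*(m + 3)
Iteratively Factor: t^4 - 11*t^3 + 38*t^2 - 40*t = (t - 2)*(t^3 - 9*t^2 + 20*t) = (t - 4)*(t - 2)*(t^2 - 5*t) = (t - 5)*(t - 4)*(t - 2)*(t)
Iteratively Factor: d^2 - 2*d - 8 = (d - 4)*(d + 2)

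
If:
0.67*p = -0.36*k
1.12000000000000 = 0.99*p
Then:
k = -2.11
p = 1.13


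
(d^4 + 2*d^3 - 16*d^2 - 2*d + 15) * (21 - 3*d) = -3*d^5 + 15*d^4 + 90*d^3 - 330*d^2 - 87*d + 315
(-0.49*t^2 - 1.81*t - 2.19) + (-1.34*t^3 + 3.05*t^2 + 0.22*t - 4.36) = -1.34*t^3 + 2.56*t^2 - 1.59*t - 6.55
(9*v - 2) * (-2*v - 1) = -18*v^2 - 5*v + 2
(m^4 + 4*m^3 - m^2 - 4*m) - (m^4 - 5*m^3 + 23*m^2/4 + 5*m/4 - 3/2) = 9*m^3 - 27*m^2/4 - 21*m/4 + 3/2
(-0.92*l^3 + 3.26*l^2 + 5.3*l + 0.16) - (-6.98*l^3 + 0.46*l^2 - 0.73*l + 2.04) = 6.06*l^3 + 2.8*l^2 + 6.03*l - 1.88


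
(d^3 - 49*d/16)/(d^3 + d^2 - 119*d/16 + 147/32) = 2*d*(4*d + 7)/(8*d^2 + 22*d - 21)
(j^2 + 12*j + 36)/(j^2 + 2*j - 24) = (j + 6)/(j - 4)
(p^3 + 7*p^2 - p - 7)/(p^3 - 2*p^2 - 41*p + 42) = (p^2 + 8*p + 7)/(p^2 - p - 42)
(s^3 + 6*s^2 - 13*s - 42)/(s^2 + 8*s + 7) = (s^2 - s - 6)/(s + 1)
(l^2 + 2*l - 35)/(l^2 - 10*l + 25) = (l + 7)/(l - 5)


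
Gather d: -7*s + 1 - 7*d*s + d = d*(1 - 7*s) - 7*s + 1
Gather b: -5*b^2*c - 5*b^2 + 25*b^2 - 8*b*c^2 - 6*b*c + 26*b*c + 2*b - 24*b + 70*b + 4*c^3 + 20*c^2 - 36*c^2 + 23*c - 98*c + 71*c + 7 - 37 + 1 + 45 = b^2*(20 - 5*c) + b*(-8*c^2 + 20*c + 48) + 4*c^3 - 16*c^2 - 4*c + 16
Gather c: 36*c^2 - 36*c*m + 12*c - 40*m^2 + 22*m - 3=36*c^2 + c*(12 - 36*m) - 40*m^2 + 22*m - 3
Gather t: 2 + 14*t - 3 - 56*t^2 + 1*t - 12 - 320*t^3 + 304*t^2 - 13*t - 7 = -320*t^3 + 248*t^2 + 2*t - 20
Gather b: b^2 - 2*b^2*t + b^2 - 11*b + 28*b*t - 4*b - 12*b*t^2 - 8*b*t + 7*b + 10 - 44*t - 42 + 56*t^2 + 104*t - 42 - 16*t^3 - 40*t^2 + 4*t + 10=b^2*(2 - 2*t) + b*(-12*t^2 + 20*t - 8) - 16*t^3 + 16*t^2 + 64*t - 64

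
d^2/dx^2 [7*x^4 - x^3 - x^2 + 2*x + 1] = 84*x^2 - 6*x - 2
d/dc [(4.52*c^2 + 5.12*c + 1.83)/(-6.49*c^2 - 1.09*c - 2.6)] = (28.302*c^2 + 0.249400000000005*c - 11.3173)/(42.1201*c^4 + 14.1482*c^3 + 34.9361*c^2 + 5.668*c + 6.76)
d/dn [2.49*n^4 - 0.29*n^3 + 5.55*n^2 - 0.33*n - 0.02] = 9.96*n^3 - 0.87*n^2 + 11.1*n - 0.33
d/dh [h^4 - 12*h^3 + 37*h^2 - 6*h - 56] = 4*h^3 - 36*h^2 + 74*h - 6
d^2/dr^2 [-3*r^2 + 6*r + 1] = -6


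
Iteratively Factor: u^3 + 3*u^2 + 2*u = (u + 2)*(u^2 + u) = u*(u + 2)*(u + 1)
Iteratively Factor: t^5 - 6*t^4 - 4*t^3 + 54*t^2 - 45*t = (t - 5)*(t^4 - t^3 - 9*t^2 + 9*t) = (t - 5)*(t + 3)*(t^3 - 4*t^2 + 3*t) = t*(t - 5)*(t + 3)*(t^2 - 4*t + 3) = t*(t - 5)*(t - 1)*(t + 3)*(t - 3)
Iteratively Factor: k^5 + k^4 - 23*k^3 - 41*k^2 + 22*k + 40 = (k - 1)*(k^4 + 2*k^3 - 21*k^2 - 62*k - 40) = (k - 1)*(k + 2)*(k^3 - 21*k - 20) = (k - 5)*(k - 1)*(k + 2)*(k^2 + 5*k + 4) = (k - 5)*(k - 1)*(k + 2)*(k + 4)*(k + 1)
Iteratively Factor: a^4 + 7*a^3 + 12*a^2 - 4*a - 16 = (a + 4)*(a^3 + 3*a^2 - 4) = (a - 1)*(a + 4)*(a^2 + 4*a + 4) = (a - 1)*(a + 2)*(a + 4)*(a + 2)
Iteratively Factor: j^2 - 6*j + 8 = (j - 4)*(j - 2)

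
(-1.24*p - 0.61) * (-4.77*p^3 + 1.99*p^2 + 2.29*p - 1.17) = 5.9148*p^4 + 0.442099999999999*p^3 - 4.0535*p^2 + 0.0538999999999998*p + 0.7137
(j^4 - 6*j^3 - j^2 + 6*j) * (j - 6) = j^5 - 12*j^4 + 35*j^3 + 12*j^2 - 36*j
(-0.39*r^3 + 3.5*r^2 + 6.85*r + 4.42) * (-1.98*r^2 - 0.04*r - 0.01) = 0.7722*r^5 - 6.9144*r^4 - 13.6991*r^3 - 9.0606*r^2 - 0.2453*r - 0.0442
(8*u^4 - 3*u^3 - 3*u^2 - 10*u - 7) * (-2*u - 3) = -16*u^5 - 18*u^4 + 15*u^3 + 29*u^2 + 44*u + 21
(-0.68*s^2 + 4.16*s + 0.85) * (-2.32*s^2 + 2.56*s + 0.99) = 1.5776*s^4 - 11.392*s^3 + 8.0044*s^2 + 6.2944*s + 0.8415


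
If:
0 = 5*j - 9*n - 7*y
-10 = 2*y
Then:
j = 9*n/5 - 7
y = -5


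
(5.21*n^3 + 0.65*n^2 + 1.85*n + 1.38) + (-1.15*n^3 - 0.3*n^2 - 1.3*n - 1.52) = 4.06*n^3 + 0.35*n^2 + 0.55*n - 0.14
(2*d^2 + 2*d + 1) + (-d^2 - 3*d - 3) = d^2 - d - 2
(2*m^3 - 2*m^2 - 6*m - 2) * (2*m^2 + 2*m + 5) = 4*m^5 - 6*m^3 - 26*m^2 - 34*m - 10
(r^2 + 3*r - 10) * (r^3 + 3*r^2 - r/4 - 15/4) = r^5 + 6*r^4 - 5*r^3/4 - 69*r^2/2 - 35*r/4 + 75/2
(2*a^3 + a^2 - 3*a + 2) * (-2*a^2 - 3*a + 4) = -4*a^5 - 8*a^4 + 11*a^3 + 9*a^2 - 18*a + 8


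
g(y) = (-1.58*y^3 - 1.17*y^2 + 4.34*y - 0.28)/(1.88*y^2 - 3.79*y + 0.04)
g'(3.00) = 1.58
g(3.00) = -7.24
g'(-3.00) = -0.75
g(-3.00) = 0.66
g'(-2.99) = -0.75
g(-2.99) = 0.66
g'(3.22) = 0.78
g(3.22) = -6.98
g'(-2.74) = -0.74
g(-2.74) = 0.47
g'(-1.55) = -0.68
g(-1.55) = -0.38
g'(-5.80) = -0.80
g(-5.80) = 2.86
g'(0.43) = -0.23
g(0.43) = -1.00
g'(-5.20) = -0.80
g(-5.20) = 2.38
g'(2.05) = 1205.96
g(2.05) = -57.90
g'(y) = (3.79 - 3.76*y)*(-1.58*y^3 - 1.17*y^2 + 4.34*y - 0.28)/(1.88*y^2 - 3.79*y + 0.04)^2 + (-4.74*y^2 - 2.34*y + 4.34)/(1.88*y^2 - 3.79*y + 0.04) = (-2.9704*y^4 + 11.9764*y^3 - 3.9145*y^2 + 0.959200000000003*y - 0.8876)/(3.5344*y^4 - 14.2504*y^3 + 14.5145*y^2 - 0.3032*y + 0.0016)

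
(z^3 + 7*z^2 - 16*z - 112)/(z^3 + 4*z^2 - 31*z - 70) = (z^2 - 16)/(z^2 - 3*z - 10)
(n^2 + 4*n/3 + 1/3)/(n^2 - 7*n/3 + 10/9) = 3*(3*n^2 + 4*n + 1)/(9*n^2 - 21*n + 10)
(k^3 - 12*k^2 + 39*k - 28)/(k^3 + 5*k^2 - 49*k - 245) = (k^2 - 5*k + 4)/(k^2 + 12*k + 35)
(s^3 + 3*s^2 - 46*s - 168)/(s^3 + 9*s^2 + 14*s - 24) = (s - 7)/(s - 1)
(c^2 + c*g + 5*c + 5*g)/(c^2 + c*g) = (c + 5)/c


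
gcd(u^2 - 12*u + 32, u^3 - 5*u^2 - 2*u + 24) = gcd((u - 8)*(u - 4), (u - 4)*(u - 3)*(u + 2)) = u - 4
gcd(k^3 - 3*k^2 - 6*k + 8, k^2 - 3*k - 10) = k + 2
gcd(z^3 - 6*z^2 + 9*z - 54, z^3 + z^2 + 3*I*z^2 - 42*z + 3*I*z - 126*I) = z^2 + z*(-6 + 3*I) - 18*I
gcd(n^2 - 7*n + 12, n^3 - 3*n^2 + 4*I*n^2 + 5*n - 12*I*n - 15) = n - 3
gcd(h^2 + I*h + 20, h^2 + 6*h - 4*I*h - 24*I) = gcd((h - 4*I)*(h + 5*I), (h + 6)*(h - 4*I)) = h - 4*I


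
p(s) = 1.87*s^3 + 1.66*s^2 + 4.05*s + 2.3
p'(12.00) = 851.73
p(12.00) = 3521.30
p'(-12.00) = 772.05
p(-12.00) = -3038.62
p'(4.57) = 136.39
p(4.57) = 233.96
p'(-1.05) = 6.75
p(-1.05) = -2.29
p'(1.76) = 27.27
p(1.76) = 24.76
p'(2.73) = 54.92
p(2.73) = 63.78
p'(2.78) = 56.64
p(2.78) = 66.57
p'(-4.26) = 91.71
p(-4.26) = -129.40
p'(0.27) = 5.36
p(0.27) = 3.55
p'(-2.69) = 35.71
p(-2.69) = -32.98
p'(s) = 5.61*s^2 + 3.32*s + 4.05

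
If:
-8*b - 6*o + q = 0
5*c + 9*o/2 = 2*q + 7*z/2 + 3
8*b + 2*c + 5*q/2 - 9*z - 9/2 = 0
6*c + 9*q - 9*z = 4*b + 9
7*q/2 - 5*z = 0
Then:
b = 3609/8168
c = 6303/4084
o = -1013/2042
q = 570/1021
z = 399/1021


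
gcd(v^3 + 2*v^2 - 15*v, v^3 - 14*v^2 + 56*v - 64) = 1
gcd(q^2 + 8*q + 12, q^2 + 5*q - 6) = q + 6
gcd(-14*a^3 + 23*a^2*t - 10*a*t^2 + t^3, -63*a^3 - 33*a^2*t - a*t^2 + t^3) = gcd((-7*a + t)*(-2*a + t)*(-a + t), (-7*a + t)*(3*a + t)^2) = -7*a + t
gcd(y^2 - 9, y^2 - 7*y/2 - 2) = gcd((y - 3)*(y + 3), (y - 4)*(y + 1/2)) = 1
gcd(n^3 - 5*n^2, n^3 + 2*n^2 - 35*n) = n^2 - 5*n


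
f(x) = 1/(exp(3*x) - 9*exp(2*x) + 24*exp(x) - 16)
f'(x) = (-3*exp(3*x) + 18*exp(2*x) - 24*exp(x))/(exp(3*x) - 9*exp(2*x) + 24*exp(x) - 16)^2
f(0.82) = 0.26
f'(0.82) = 0.22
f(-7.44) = -0.06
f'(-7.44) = -0.00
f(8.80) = 0.00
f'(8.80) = -0.00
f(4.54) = 0.00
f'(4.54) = -0.00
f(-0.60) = -0.19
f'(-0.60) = -0.29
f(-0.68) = -0.17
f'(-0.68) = -0.22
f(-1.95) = -0.08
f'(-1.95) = -0.02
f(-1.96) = -0.08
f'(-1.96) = -0.02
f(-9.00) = -0.06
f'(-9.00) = 0.00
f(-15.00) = -0.06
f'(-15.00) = 0.00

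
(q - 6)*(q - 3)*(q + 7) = q^3 - 2*q^2 - 45*q + 126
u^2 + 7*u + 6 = (u + 1)*(u + 6)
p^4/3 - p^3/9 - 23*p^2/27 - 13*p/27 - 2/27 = (p/3 + 1/3)*(p - 2)*(p + 1/3)^2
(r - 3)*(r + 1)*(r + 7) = r^3 + 5*r^2 - 17*r - 21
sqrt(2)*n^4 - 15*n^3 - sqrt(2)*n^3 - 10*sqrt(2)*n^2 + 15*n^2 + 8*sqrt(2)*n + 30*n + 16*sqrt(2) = (n - 2)*(n - 8*sqrt(2))*(n + sqrt(2)/2)*(sqrt(2)*n + sqrt(2))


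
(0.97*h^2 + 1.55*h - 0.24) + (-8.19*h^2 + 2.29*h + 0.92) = -7.22*h^2 + 3.84*h + 0.68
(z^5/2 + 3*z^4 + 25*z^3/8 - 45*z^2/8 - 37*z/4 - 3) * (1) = z^5/2 + 3*z^4 + 25*z^3/8 - 45*z^2/8 - 37*z/4 - 3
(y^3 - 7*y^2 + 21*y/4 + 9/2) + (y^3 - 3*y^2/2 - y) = 2*y^3 - 17*y^2/2 + 17*y/4 + 9/2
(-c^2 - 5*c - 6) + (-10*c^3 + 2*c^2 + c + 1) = -10*c^3 + c^2 - 4*c - 5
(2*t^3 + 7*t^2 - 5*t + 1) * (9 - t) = -2*t^4 + 11*t^3 + 68*t^2 - 46*t + 9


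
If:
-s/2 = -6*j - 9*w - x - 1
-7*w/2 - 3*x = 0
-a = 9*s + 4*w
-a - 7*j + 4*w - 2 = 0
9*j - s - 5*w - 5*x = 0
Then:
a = -2694/901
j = 52/901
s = 358/901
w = -132/901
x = 154/901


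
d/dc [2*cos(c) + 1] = -2*sin(c)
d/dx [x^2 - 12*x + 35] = 2*x - 12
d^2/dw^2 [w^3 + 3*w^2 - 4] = 6*w + 6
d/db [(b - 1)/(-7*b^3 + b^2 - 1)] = (-7*b^3 + b^2 + b*(b - 1)*(21*b - 2) - 1)/(7*b^3 - b^2 + 1)^2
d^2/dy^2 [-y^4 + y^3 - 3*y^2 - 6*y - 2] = -12*y^2 + 6*y - 6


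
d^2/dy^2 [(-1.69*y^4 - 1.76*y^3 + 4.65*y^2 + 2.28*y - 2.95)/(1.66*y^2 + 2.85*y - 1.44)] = (-9.31392800000001*y^6 - 47.9723400000001*y^5 - 58.1234940000001*y^4 + 42.533988*y^3 + 19.203672*y^2 - 72.935244*y - 24.02739)/(4.574296*y^6 + 23.56038*y^5 + 28.545858*y^4 - 17.726715*y^3 - 24.762672*y^2 + 17.72928*y - 2.985984)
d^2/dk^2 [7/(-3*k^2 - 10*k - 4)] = 14*(9*k^2 + 30*k - 4*(3*k + 5)^2 + 12)/(3*k^2 + 10*k + 4)^3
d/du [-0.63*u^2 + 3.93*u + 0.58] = 3.93 - 1.26*u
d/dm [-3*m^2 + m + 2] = 1 - 6*m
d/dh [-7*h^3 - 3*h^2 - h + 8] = -21*h^2 - 6*h - 1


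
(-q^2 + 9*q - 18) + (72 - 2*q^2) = -3*q^2 + 9*q + 54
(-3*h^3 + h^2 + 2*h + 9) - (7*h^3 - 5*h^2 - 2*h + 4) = -10*h^3 + 6*h^2 + 4*h + 5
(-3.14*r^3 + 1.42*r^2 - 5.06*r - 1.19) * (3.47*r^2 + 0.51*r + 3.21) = -10.8958*r^5 + 3.326*r^4 - 26.9134*r^3 - 2.1517*r^2 - 16.8495*r - 3.8199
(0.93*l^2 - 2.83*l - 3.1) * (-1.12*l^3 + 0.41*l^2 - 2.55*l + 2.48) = -1.0416*l^5 + 3.5509*l^4 - 0.0597999999999996*l^3 + 8.2519*l^2 + 0.8866*l - 7.688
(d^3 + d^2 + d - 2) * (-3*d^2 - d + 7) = -3*d^5 - 4*d^4 + 3*d^3 + 12*d^2 + 9*d - 14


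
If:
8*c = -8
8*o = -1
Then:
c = -1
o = -1/8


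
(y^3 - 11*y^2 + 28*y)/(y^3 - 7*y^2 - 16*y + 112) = y/(y + 4)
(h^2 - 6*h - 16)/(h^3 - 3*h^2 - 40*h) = (h + 2)/(h*(h + 5))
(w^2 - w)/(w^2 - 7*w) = (w - 1)/(w - 7)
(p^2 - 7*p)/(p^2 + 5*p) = (p - 7)/(p + 5)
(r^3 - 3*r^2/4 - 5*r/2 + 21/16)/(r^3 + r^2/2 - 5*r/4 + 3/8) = (4*r - 7)/(2*(2*r - 1))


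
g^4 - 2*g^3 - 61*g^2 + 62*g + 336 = (g - 8)*(g - 3)*(g + 2)*(g + 7)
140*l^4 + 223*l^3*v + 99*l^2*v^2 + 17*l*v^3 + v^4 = (l + v)*(4*l + v)*(5*l + v)*(7*l + v)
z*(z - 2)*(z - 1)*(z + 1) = z^4 - 2*z^3 - z^2 + 2*z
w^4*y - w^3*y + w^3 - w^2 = w^2*(w - 1)*(w*y + 1)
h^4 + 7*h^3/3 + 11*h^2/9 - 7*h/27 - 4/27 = (h - 1/3)*(h + 1/3)*(h + 1)*(h + 4/3)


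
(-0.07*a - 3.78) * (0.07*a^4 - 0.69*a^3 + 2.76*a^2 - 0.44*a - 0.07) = -0.0049*a^5 - 0.2163*a^4 + 2.415*a^3 - 10.402*a^2 + 1.6681*a + 0.2646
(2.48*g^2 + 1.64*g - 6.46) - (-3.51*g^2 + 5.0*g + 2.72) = 5.99*g^2 - 3.36*g - 9.18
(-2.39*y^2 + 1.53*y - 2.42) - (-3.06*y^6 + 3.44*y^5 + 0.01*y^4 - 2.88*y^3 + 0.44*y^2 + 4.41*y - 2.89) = 3.06*y^6 - 3.44*y^5 - 0.01*y^4 + 2.88*y^3 - 2.83*y^2 - 2.88*y + 0.47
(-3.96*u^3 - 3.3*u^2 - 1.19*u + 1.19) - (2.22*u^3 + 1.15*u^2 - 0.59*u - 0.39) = -6.18*u^3 - 4.45*u^2 - 0.6*u + 1.58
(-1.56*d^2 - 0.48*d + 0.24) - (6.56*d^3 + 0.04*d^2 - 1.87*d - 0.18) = -6.56*d^3 - 1.6*d^2 + 1.39*d + 0.42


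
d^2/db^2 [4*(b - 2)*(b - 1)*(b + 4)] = 24*b + 8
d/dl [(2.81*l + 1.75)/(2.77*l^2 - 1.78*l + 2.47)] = (-7.7837*l^2 - 9.695*l + 10.0557)/(7.6729*l^4 - 9.8612*l^3 + 16.8522*l^2 - 8.7932*l + 6.1009)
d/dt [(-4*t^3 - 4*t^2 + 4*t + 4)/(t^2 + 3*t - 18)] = 4*(-t^4 - 6*t^3 + 50*t^2 + 34*t - 21)/(t^4 + 6*t^3 - 27*t^2 - 108*t + 324)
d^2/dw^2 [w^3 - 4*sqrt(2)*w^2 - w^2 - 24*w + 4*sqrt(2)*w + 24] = 6*w - 8*sqrt(2) - 2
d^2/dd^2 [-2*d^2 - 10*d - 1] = -4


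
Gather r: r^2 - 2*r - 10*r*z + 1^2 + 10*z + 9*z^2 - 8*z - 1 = r^2 + r*(-10*z - 2) + 9*z^2 + 2*z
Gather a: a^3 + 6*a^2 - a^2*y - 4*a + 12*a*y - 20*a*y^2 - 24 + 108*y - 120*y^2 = a^3 + a^2*(6 - y) + a*(-20*y^2 + 12*y - 4) - 120*y^2 + 108*y - 24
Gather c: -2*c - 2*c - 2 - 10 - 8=-4*c - 20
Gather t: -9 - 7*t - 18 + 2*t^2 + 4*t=2*t^2 - 3*t - 27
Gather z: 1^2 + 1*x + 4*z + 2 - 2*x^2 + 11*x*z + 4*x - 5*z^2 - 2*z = -2*x^2 + 5*x - 5*z^2 + z*(11*x + 2) + 3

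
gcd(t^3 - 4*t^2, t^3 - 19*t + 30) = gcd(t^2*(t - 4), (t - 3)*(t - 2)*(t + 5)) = 1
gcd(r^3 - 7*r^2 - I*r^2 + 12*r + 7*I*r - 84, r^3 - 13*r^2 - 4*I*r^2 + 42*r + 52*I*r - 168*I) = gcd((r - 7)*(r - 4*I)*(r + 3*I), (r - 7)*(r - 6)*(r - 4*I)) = r^2 + r*(-7 - 4*I) + 28*I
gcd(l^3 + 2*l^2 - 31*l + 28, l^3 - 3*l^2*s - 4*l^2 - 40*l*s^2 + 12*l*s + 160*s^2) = l - 4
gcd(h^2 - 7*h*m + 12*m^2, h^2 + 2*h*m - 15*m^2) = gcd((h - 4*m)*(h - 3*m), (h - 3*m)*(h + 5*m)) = h - 3*m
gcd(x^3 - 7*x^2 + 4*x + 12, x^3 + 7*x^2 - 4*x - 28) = x - 2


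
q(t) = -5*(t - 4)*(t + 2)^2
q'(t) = -5*(t - 4)*(2*t + 4) - 5*(t + 2)^2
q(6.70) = -1021.82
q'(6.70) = -613.35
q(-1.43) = 8.82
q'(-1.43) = 29.33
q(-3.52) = 86.87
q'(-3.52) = -125.86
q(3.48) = 78.08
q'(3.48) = -121.66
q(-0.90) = 29.64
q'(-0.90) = 47.85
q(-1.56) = 5.38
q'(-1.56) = 23.50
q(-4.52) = 270.53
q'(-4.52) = -246.46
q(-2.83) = 23.53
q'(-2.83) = -60.13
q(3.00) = 125.00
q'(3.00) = -75.00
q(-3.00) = 35.00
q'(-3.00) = -75.00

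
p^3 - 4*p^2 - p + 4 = (p - 4)*(p - 1)*(p + 1)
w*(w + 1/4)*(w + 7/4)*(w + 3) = w^4 + 5*w^3 + 103*w^2/16 + 21*w/16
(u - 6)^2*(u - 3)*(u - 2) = u^4 - 17*u^3 + 102*u^2 - 252*u + 216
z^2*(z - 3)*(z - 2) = z^4 - 5*z^3 + 6*z^2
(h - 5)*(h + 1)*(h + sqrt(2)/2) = h^3 - 4*h^2 + sqrt(2)*h^2/2 - 5*h - 2*sqrt(2)*h - 5*sqrt(2)/2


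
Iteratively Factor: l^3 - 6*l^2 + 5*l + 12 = (l + 1)*(l^2 - 7*l + 12) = (l - 4)*(l + 1)*(l - 3)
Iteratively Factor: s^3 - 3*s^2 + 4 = (s - 2)*(s^2 - s - 2) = (s - 2)*(s + 1)*(s - 2)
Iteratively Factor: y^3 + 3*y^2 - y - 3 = (y - 1)*(y^2 + 4*y + 3) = (y - 1)*(y + 1)*(y + 3)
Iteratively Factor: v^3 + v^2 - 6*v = (v - 2)*(v^2 + 3*v) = (v - 2)*(v + 3)*(v)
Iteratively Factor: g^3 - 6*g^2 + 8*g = (g)*(g^2 - 6*g + 8) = g*(g - 4)*(g - 2)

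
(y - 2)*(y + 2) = y^2 - 4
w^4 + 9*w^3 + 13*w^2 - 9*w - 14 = (w - 1)*(w + 1)*(w + 2)*(w + 7)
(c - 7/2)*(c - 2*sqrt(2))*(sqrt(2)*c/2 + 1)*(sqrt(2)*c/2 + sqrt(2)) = c^4/2 - 3*c^3/4 - sqrt(2)*c^3/2 - 11*c^2/2 + 3*sqrt(2)*c^2/4 + 3*c + 7*sqrt(2)*c/2 + 14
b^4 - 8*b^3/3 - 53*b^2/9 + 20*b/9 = b*(b - 4)*(b - 1/3)*(b + 5/3)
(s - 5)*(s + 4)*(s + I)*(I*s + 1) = I*s^4 - I*s^3 - 19*I*s^2 - I*s - 20*I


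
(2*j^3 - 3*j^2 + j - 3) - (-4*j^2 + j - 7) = 2*j^3 + j^2 + 4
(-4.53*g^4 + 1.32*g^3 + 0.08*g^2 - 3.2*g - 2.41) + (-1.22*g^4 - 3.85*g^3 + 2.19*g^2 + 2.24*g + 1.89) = -5.75*g^4 - 2.53*g^3 + 2.27*g^2 - 0.96*g - 0.52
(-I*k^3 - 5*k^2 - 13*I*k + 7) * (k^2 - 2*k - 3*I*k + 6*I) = -I*k^5 - 8*k^4 + 2*I*k^4 + 16*k^3 + 2*I*k^3 - 32*k^2 - 4*I*k^2 + 64*k - 21*I*k + 42*I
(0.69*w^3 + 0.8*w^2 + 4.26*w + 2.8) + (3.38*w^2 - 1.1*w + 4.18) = 0.69*w^3 + 4.18*w^2 + 3.16*w + 6.98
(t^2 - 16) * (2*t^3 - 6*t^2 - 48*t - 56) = 2*t^5 - 6*t^4 - 80*t^3 + 40*t^2 + 768*t + 896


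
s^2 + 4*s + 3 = (s + 1)*(s + 3)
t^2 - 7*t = t*(t - 7)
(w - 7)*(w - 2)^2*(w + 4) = w^4 - 7*w^3 - 12*w^2 + 100*w - 112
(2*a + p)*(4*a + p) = 8*a^2 + 6*a*p + p^2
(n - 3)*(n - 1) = n^2 - 4*n + 3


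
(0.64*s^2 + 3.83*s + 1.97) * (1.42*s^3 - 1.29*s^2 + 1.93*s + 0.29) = 0.9088*s^5 + 4.613*s^4 - 0.908100000000001*s^3 + 5.0362*s^2 + 4.9128*s + 0.5713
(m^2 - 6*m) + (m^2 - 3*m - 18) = 2*m^2 - 9*m - 18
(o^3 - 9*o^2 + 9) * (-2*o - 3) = -2*o^4 + 15*o^3 + 27*o^2 - 18*o - 27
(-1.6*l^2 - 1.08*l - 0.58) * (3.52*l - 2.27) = -5.632*l^3 - 0.1696*l^2 + 0.41*l + 1.3166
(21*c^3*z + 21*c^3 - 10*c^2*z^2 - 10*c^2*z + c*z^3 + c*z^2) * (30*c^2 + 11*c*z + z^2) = 630*c^5*z + 630*c^5 - 69*c^4*z^2 - 69*c^4*z - 59*c^3*z^3 - 59*c^3*z^2 + c^2*z^4 + c^2*z^3 + c*z^5 + c*z^4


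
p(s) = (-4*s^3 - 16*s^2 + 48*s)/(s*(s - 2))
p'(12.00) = -4.00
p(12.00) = -72.00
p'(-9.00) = -4.00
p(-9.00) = 12.00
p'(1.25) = -4.00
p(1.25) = -29.00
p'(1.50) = -4.00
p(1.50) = -30.00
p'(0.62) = -4.00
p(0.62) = -26.48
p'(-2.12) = -4.00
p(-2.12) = -15.52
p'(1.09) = -4.00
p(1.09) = -28.36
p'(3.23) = -4.00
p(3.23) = -36.92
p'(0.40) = -4.00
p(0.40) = -25.60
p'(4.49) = -4.00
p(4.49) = -41.96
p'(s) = (-12*s^2 - 32*s + 48)/(s*(s - 2)) - (-4*s^3 - 16*s^2 + 48*s)/(s*(s - 2)^2) - (-4*s^3 - 16*s^2 + 48*s)/(s^2*(s - 2))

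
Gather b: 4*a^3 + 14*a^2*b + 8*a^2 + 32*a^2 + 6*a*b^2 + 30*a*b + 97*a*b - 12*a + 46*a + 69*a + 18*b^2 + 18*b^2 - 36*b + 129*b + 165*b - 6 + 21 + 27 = 4*a^3 + 40*a^2 + 103*a + b^2*(6*a + 36) + b*(14*a^2 + 127*a + 258) + 42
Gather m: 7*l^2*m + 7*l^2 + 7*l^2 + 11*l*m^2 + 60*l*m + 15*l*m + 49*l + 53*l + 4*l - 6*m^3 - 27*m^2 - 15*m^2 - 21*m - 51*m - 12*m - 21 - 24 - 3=14*l^2 + 106*l - 6*m^3 + m^2*(11*l - 42) + m*(7*l^2 + 75*l - 84) - 48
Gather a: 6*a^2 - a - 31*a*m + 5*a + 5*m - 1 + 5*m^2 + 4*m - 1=6*a^2 + a*(4 - 31*m) + 5*m^2 + 9*m - 2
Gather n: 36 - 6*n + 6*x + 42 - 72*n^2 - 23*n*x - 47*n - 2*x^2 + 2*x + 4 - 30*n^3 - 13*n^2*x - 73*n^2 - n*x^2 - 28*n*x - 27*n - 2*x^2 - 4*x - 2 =-30*n^3 + n^2*(-13*x - 145) + n*(-x^2 - 51*x - 80) - 4*x^2 + 4*x + 80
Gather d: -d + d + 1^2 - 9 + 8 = 0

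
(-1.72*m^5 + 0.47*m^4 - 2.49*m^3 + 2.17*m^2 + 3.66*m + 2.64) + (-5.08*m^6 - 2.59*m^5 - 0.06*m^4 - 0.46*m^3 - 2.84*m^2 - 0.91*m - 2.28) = -5.08*m^6 - 4.31*m^5 + 0.41*m^4 - 2.95*m^3 - 0.67*m^2 + 2.75*m + 0.36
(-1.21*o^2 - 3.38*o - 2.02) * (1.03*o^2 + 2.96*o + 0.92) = -1.2463*o^4 - 7.063*o^3 - 13.1986*o^2 - 9.0888*o - 1.8584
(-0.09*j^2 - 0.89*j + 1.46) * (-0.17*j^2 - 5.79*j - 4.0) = 0.0153*j^4 + 0.6724*j^3 + 5.2649*j^2 - 4.8934*j - 5.84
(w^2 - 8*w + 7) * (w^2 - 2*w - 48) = w^4 - 10*w^3 - 25*w^2 + 370*w - 336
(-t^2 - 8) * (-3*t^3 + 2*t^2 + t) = 3*t^5 - 2*t^4 + 23*t^3 - 16*t^2 - 8*t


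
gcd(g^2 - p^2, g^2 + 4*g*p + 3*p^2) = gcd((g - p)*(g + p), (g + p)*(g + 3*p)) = g + p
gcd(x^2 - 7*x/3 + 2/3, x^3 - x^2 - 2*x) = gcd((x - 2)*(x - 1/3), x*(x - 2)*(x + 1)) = x - 2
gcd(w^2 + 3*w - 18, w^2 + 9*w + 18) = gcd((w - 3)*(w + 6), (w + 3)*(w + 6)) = w + 6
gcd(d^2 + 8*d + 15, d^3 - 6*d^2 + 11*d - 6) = 1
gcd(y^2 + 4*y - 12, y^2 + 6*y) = y + 6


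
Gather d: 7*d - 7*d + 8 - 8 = 0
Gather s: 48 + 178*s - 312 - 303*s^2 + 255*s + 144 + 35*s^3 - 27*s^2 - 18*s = 35*s^3 - 330*s^2 + 415*s - 120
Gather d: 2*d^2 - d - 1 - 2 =2*d^2 - d - 3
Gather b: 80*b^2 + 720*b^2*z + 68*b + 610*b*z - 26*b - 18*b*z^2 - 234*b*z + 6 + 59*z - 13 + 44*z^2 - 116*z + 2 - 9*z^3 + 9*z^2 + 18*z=b^2*(720*z + 80) + b*(-18*z^2 + 376*z + 42) - 9*z^3 + 53*z^2 - 39*z - 5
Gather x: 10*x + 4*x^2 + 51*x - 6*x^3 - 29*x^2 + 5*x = -6*x^3 - 25*x^2 + 66*x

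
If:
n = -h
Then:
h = -n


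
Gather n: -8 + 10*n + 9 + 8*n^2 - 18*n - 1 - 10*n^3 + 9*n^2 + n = -10*n^3 + 17*n^2 - 7*n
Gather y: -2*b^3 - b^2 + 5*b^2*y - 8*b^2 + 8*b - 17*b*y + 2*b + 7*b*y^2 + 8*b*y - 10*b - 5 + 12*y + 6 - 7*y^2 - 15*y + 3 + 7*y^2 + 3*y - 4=-2*b^3 - 9*b^2 + 7*b*y^2 + y*(5*b^2 - 9*b)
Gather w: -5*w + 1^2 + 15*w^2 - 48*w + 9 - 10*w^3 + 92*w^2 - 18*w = -10*w^3 + 107*w^2 - 71*w + 10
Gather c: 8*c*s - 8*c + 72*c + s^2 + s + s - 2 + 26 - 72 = c*(8*s + 64) + s^2 + 2*s - 48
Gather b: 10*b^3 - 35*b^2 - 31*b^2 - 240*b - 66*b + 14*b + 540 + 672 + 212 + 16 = 10*b^3 - 66*b^2 - 292*b + 1440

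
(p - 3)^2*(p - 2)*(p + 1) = p^4 - 7*p^3 + 13*p^2 + 3*p - 18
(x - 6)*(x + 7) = x^2 + x - 42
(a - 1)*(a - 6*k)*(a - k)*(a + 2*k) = a^4 - 5*a^3*k - a^3 - 8*a^2*k^2 + 5*a^2*k + 12*a*k^3 + 8*a*k^2 - 12*k^3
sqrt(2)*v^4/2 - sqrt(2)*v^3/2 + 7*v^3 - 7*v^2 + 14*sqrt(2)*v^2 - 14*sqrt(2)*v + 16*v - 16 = (v - 1)*(v + 2*sqrt(2))*(v + 4*sqrt(2))*(sqrt(2)*v/2 + 1)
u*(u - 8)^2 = u^3 - 16*u^2 + 64*u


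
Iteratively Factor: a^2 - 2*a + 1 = (a - 1)*(a - 1)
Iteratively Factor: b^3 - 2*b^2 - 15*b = (b + 3)*(b^2 - 5*b) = b*(b + 3)*(b - 5)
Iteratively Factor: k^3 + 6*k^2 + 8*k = (k)*(k^2 + 6*k + 8) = k*(k + 4)*(k + 2)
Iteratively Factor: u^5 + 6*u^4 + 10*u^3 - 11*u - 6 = (u + 3)*(u^4 + 3*u^3 + u^2 - 3*u - 2) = (u + 1)*(u + 3)*(u^3 + 2*u^2 - u - 2) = (u - 1)*(u + 1)*(u + 3)*(u^2 + 3*u + 2) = (u - 1)*(u + 1)^2*(u + 3)*(u + 2)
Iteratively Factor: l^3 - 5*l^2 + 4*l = (l - 4)*(l^2 - l) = l*(l - 4)*(l - 1)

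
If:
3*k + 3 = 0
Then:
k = -1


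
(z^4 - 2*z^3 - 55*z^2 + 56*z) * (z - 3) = z^5 - 5*z^4 - 49*z^3 + 221*z^2 - 168*z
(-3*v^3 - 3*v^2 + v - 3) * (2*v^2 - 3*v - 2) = -6*v^5 + 3*v^4 + 17*v^3 - 3*v^2 + 7*v + 6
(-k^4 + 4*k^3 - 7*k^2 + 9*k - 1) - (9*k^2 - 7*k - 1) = -k^4 + 4*k^3 - 16*k^2 + 16*k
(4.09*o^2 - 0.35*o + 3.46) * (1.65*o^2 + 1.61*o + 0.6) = 6.7485*o^4 + 6.0074*o^3 + 7.5995*o^2 + 5.3606*o + 2.076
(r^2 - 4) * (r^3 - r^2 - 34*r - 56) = r^5 - r^4 - 38*r^3 - 52*r^2 + 136*r + 224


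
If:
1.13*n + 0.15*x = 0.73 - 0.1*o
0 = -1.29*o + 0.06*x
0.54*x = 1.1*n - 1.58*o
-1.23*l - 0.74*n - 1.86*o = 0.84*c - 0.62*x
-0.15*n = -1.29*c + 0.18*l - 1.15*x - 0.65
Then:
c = -1.15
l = 0.88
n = 0.52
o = 0.04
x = 0.93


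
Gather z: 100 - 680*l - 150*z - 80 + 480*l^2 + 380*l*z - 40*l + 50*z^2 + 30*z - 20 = 480*l^2 - 720*l + 50*z^2 + z*(380*l - 120)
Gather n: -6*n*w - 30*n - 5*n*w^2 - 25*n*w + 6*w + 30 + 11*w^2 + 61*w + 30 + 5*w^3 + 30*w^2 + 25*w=n*(-5*w^2 - 31*w - 30) + 5*w^3 + 41*w^2 + 92*w + 60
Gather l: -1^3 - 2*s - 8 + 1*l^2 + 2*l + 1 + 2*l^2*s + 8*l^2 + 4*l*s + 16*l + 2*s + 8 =l^2*(2*s + 9) + l*(4*s + 18)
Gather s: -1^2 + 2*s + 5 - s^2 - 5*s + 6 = -s^2 - 3*s + 10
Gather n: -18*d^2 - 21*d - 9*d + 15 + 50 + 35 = -18*d^2 - 30*d + 100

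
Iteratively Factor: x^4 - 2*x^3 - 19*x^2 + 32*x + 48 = (x - 3)*(x^3 + x^2 - 16*x - 16) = (x - 3)*(x + 1)*(x^2 - 16) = (x - 4)*(x - 3)*(x + 1)*(x + 4)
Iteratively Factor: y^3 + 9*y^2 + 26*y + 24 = (y + 3)*(y^2 + 6*y + 8) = (y + 2)*(y + 3)*(y + 4)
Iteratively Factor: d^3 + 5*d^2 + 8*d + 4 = (d + 1)*(d^2 + 4*d + 4) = (d + 1)*(d + 2)*(d + 2)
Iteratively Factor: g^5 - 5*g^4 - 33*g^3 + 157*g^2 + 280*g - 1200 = (g - 5)*(g^4 - 33*g^2 - 8*g + 240) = (g - 5)*(g + 4)*(g^3 - 4*g^2 - 17*g + 60) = (g - 5)^2*(g + 4)*(g^2 + g - 12) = (g - 5)^2*(g + 4)^2*(g - 3)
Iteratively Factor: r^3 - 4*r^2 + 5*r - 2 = (r - 2)*(r^2 - 2*r + 1) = (r - 2)*(r - 1)*(r - 1)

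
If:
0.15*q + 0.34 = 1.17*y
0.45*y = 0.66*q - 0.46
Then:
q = 0.98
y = 0.42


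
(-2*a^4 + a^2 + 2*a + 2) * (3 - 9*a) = 18*a^5 - 6*a^4 - 9*a^3 - 15*a^2 - 12*a + 6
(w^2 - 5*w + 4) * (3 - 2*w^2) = -2*w^4 + 10*w^3 - 5*w^2 - 15*w + 12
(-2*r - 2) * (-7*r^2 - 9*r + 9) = 14*r^3 + 32*r^2 - 18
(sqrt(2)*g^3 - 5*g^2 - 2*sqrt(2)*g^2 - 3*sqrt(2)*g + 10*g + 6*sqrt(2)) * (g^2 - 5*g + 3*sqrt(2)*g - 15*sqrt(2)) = sqrt(2)*g^5 - 7*sqrt(2)*g^4 + g^4 - 8*sqrt(2)*g^3 - 7*g^3 - 8*g^2 + 126*sqrt(2)*g^2 - 180*sqrt(2)*g + 126*g - 180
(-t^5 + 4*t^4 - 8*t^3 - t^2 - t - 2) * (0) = 0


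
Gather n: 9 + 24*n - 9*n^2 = -9*n^2 + 24*n + 9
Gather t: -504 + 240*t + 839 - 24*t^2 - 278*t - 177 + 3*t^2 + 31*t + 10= -21*t^2 - 7*t + 168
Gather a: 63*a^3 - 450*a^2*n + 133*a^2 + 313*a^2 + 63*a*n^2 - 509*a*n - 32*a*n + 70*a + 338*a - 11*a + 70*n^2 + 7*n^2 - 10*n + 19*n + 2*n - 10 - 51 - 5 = 63*a^3 + a^2*(446 - 450*n) + a*(63*n^2 - 541*n + 397) + 77*n^2 + 11*n - 66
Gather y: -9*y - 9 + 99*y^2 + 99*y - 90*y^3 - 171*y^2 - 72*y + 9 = -90*y^3 - 72*y^2 + 18*y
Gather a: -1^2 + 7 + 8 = 14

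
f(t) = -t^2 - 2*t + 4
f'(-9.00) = 16.00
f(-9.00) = -59.00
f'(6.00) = -14.00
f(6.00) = -44.00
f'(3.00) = -8.00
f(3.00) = -11.00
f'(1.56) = -5.12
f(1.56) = -1.55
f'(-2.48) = 2.96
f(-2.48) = 2.81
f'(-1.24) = 0.48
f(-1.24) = 4.94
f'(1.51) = -5.02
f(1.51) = -1.30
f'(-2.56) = 3.12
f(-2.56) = 2.57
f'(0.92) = -3.84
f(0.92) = 1.31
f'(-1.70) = 1.40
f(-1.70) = 4.51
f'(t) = -2*t - 2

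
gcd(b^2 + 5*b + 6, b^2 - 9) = b + 3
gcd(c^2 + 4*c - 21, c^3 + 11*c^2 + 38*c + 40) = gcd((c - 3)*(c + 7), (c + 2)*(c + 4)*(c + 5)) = 1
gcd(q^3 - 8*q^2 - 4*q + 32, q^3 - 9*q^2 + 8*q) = q - 8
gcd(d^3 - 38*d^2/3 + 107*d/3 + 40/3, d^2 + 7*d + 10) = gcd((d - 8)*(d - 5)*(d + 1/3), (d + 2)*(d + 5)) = 1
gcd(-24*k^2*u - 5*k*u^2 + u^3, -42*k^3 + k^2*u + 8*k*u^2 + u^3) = 3*k + u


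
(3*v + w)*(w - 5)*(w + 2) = 3*v*w^2 - 9*v*w - 30*v + w^3 - 3*w^2 - 10*w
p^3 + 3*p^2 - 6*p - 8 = (p - 2)*(p + 1)*(p + 4)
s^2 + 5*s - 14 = (s - 2)*(s + 7)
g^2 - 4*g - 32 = (g - 8)*(g + 4)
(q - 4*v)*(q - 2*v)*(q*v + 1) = q^3*v - 6*q^2*v^2 + q^2 + 8*q*v^3 - 6*q*v + 8*v^2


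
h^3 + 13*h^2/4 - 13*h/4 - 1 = (h - 1)*(h + 1/4)*(h + 4)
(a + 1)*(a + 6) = a^2 + 7*a + 6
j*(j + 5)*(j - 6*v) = j^3 - 6*j^2*v + 5*j^2 - 30*j*v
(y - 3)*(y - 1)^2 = y^3 - 5*y^2 + 7*y - 3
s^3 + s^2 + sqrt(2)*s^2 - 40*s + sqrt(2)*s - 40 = (s + 1)*(s - 4*sqrt(2))*(s + 5*sqrt(2))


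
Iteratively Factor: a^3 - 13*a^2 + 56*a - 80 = (a - 4)*(a^2 - 9*a + 20) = (a - 5)*(a - 4)*(a - 4)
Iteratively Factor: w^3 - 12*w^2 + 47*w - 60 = (w - 4)*(w^2 - 8*w + 15) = (w - 5)*(w - 4)*(w - 3)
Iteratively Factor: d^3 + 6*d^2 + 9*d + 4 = (d + 1)*(d^2 + 5*d + 4) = (d + 1)^2*(d + 4)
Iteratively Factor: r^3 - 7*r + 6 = (r - 2)*(r^2 + 2*r - 3) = (r - 2)*(r - 1)*(r + 3)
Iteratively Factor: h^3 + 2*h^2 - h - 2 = (h + 1)*(h^2 + h - 2) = (h - 1)*(h + 1)*(h + 2)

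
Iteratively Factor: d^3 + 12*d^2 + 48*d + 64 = (d + 4)*(d^2 + 8*d + 16) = (d + 4)^2*(d + 4)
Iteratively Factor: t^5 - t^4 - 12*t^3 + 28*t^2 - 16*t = (t - 2)*(t^4 + t^3 - 10*t^2 + 8*t) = (t - 2)*(t - 1)*(t^3 + 2*t^2 - 8*t) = (t - 2)*(t - 1)*(t + 4)*(t^2 - 2*t) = (t - 2)^2*(t - 1)*(t + 4)*(t)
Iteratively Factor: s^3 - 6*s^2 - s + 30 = (s - 5)*(s^2 - s - 6) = (s - 5)*(s - 3)*(s + 2)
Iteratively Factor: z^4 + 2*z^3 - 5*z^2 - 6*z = (z + 1)*(z^3 + z^2 - 6*z) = (z + 1)*(z + 3)*(z^2 - 2*z) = z*(z + 1)*(z + 3)*(z - 2)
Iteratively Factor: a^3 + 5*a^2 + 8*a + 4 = (a + 2)*(a^2 + 3*a + 2) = (a + 2)^2*(a + 1)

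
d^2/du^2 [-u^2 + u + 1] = -2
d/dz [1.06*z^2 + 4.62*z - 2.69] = 2.12*z + 4.62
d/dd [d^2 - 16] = 2*d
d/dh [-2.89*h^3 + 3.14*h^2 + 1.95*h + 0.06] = -8.67*h^2 + 6.28*h + 1.95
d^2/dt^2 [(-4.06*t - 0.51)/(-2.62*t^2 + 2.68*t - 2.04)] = ((19.0892 - 63.8232*t)*(2.62*t^2 - 2.68*t + 2.04) + (4.06*t + 0.51)*(5.24*t - 2.68)*(10.48*t - 5.36))/(2.62*t^2 - 2.68*t + 2.04)^3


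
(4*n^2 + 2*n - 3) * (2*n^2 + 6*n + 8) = 8*n^4 + 28*n^3 + 38*n^2 - 2*n - 24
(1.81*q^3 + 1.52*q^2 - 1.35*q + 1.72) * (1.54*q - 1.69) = 2.7874*q^4 - 0.7181*q^3 - 4.6478*q^2 + 4.9303*q - 2.9068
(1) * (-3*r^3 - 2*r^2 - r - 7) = -3*r^3 - 2*r^2 - r - 7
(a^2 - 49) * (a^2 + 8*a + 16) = a^4 + 8*a^3 - 33*a^2 - 392*a - 784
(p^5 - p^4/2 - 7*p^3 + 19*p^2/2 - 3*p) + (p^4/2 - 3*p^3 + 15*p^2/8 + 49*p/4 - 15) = p^5 - 10*p^3 + 91*p^2/8 + 37*p/4 - 15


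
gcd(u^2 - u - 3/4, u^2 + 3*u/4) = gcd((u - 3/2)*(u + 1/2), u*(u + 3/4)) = 1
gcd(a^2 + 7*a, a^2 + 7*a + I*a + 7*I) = a + 7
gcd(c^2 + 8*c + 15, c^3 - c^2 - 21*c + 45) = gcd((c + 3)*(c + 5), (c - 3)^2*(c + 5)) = c + 5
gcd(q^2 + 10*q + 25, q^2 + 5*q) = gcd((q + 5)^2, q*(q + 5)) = q + 5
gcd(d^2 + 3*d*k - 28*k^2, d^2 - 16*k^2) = d - 4*k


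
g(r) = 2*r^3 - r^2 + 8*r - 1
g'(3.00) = 56.00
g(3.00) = 68.00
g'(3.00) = 56.00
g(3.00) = 68.00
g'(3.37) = 69.40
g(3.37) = 91.15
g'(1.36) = 16.38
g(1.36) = 13.06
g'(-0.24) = 8.83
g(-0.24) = -3.01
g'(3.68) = 81.89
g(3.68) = 114.57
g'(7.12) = 297.93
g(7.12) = 727.15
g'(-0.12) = 8.33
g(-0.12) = -1.98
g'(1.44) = 17.56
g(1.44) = 14.42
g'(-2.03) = 36.79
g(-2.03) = -38.09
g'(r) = 6*r^2 - 2*r + 8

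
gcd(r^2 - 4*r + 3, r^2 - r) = r - 1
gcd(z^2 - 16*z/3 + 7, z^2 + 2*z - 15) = z - 3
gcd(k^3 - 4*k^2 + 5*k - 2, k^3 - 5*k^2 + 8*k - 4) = k^2 - 3*k + 2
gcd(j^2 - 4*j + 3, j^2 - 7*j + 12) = j - 3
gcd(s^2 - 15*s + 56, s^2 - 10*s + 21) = s - 7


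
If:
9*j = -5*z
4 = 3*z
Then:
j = -20/27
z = 4/3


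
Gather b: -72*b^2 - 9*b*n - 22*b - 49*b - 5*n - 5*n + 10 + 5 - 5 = -72*b^2 + b*(-9*n - 71) - 10*n + 10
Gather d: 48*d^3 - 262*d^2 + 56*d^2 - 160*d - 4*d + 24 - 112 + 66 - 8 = 48*d^3 - 206*d^2 - 164*d - 30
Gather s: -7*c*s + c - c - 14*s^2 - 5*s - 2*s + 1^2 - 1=-14*s^2 + s*(-7*c - 7)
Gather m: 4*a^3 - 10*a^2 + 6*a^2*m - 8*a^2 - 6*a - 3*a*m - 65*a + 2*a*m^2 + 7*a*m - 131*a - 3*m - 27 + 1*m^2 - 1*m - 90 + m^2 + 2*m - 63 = 4*a^3 - 18*a^2 - 202*a + m^2*(2*a + 2) + m*(6*a^2 + 4*a - 2) - 180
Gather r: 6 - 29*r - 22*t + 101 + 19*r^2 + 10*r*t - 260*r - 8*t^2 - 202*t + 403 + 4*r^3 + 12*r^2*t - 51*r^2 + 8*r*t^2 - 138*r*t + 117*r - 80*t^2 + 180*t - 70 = 4*r^3 + r^2*(12*t - 32) + r*(8*t^2 - 128*t - 172) - 88*t^2 - 44*t + 440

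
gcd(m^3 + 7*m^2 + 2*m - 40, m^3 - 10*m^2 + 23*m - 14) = m - 2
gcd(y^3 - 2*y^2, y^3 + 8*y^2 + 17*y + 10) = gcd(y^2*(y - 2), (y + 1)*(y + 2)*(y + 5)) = 1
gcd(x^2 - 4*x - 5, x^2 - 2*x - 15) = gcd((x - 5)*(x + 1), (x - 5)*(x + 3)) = x - 5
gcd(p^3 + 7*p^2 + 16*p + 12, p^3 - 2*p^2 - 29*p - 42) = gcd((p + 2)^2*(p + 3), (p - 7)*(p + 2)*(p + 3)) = p^2 + 5*p + 6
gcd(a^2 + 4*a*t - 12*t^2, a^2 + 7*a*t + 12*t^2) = 1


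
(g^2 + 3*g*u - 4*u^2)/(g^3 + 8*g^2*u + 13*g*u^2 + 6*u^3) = (g^2 + 3*g*u - 4*u^2)/(g^3 + 8*g^2*u + 13*g*u^2 + 6*u^3)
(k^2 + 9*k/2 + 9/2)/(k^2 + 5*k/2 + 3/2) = (k + 3)/(k + 1)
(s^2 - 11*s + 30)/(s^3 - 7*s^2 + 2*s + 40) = (s - 6)/(s^2 - 2*s - 8)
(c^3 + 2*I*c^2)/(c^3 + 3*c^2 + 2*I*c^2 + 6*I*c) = c/(c + 3)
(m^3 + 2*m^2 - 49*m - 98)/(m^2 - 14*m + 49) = (m^2 + 9*m + 14)/(m - 7)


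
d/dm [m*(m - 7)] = 2*m - 7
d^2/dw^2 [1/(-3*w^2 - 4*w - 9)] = 2*(9*w^2 + 12*w - 4*(3*w + 2)^2 + 27)/(3*w^2 + 4*w + 9)^3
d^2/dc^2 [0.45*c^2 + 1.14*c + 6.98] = 0.900000000000000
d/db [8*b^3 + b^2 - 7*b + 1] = 24*b^2 + 2*b - 7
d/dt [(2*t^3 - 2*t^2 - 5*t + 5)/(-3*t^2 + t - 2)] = (-6*t^4 + 4*t^3 - 29*t^2 + 38*t + 5)/(9*t^4 - 6*t^3 + 13*t^2 - 4*t + 4)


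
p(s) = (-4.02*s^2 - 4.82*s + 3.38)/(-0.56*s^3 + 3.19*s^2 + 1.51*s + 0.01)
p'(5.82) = -78.51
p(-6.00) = -0.50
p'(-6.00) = -0.02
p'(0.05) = -710.35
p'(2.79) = -0.71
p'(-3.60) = 0.04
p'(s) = (-8.04*s - 4.82)/(-0.56*s^3 + 3.19*s^2 + 1.51*s + 0.01) + (-4.02*s^2 - 4.82*s + 3.38)*(1.68*s^2 - 6.38*s - 1.51)/(-0.56*s^3 + 3.19*s^2 + 1.51*s + 0.01)^2 = (-2.2512*s^4 - 5.3984*s^3 + 14.984*s^2 - 21.6448*s - 5.152)/(0.3136*s^6 - 3.5728*s^5 + 8.4849*s^4 + 9.6226*s^3 + 2.3439*s^2 + 0.0302*s + 0.0001)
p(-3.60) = -0.51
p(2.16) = -2.06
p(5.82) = -24.92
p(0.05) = 33.50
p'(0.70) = -2.58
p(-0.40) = -97.67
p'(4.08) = -1.85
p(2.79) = -2.45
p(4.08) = -3.92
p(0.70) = -0.81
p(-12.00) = -0.37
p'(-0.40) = 2714.24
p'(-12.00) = -0.02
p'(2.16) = -0.55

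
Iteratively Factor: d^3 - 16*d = (d)*(d^2 - 16) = d*(d - 4)*(d + 4)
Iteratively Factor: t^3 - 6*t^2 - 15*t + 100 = (t + 4)*(t^2 - 10*t + 25) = (t - 5)*(t + 4)*(t - 5)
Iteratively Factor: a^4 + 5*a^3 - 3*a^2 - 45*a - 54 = (a - 3)*(a^3 + 8*a^2 + 21*a + 18) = (a - 3)*(a + 3)*(a^2 + 5*a + 6) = (a - 3)*(a + 2)*(a + 3)*(a + 3)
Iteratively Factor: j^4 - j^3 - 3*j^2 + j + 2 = (j + 1)*(j^3 - 2*j^2 - j + 2) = (j + 1)^2*(j^2 - 3*j + 2) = (j - 1)*(j + 1)^2*(j - 2)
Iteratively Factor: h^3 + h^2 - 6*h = (h)*(h^2 + h - 6) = h*(h + 3)*(h - 2)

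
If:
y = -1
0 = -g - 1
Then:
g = -1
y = -1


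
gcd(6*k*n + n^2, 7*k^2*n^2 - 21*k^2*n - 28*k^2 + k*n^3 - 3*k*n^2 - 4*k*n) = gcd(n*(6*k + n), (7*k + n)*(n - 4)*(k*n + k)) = 1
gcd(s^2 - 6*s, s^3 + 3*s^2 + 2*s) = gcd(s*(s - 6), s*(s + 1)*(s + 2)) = s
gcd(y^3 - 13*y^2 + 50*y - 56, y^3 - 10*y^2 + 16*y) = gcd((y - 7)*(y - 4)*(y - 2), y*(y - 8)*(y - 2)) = y - 2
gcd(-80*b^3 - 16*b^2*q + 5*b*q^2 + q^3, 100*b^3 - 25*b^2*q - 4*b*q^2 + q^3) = -20*b^2 + b*q + q^2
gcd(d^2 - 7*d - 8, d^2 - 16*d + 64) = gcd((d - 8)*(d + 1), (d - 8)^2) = d - 8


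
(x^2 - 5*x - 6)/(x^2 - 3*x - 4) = (x - 6)/(x - 4)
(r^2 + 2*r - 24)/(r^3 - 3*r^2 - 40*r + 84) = (r - 4)/(r^2 - 9*r + 14)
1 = 1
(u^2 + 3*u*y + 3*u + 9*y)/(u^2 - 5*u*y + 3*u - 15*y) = (-u - 3*y)/(-u + 5*y)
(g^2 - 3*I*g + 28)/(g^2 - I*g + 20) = (g - 7*I)/(g - 5*I)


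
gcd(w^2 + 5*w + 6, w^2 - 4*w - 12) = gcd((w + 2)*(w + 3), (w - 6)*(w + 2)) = w + 2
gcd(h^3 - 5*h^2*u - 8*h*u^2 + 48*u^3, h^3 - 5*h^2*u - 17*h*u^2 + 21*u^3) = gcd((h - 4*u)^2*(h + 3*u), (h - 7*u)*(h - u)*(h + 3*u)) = h + 3*u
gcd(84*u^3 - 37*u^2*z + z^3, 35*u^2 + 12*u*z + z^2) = 7*u + z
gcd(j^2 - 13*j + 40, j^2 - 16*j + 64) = j - 8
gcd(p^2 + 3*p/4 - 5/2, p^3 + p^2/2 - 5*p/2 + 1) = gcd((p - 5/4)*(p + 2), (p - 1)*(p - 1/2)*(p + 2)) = p + 2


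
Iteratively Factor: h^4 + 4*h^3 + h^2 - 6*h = (h)*(h^3 + 4*h^2 + h - 6) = h*(h + 2)*(h^2 + 2*h - 3) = h*(h - 1)*(h + 2)*(h + 3)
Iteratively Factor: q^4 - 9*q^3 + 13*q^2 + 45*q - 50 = (q - 5)*(q^3 - 4*q^2 - 7*q + 10) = (q - 5)*(q + 2)*(q^2 - 6*q + 5) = (q - 5)*(q - 1)*(q + 2)*(q - 5)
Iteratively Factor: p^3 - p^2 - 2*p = (p)*(p^2 - p - 2) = p*(p + 1)*(p - 2)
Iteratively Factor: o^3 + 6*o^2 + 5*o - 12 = (o + 4)*(o^2 + 2*o - 3) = (o + 3)*(o + 4)*(o - 1)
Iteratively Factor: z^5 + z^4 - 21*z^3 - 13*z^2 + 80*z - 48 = (z - 4)*(z^4 + 5*z^3 - z^2 - 17*z + 12) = (z - 4)*(z + 3)*(z^3 + 2*z^2 - 7*z + 4) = (z - 4)*(z - 1)*(z + 3)*(z^2 + 3*z - 4) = (z - 4)*(z - 1)^2*(z + 3)*(z + 4)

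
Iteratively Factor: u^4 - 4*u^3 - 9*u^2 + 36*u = (u + 3)*(u^3 - 7*u^2 + 12*u) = (u - 3)*(u + 3)*(u^2 - 4*u) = (u - 4)*(u - 3)*(u + 3)*(u)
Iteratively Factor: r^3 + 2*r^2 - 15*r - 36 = (r + 3)*(r^2 - r - 12) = (r + 3)^2*(r - 4)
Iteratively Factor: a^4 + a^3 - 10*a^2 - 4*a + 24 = (a + 2)*(a^3 - a^2 - 8*a + 12) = (a - 2)*(a + 2)*(a^2 + a - 6) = (a - 2)*(a + 2)*(a + 3)*(a - 2)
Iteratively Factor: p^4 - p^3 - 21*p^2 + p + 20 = (p + 4)*(p^3 - 5*p^2 - p + 5) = (p - 5)*(p + 4)*(p^2 - 1) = (p - 5)*(p + 1)*(p + 4)*(p - 1)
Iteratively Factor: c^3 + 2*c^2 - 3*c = (c)*(c^2 + 2*c - 3) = c*(c - 1)*(c + 3)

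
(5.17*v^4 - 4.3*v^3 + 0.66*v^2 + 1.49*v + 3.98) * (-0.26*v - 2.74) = -1.3442*v^5 - 13.0478*v^4 + 11.6104*v^3 - 2.1958*v^2 - 5.1174*v - 10.9052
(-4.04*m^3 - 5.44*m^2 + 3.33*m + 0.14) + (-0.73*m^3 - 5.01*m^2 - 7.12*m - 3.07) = -4.77*m^3 - 10.45*m^2 - 3.79*m - 2.93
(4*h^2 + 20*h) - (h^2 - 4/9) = 3*h^2 + 20*h + 4/9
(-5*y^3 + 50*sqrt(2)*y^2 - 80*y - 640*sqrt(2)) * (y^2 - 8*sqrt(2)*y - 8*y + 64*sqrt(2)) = -5*y^5 + 40*y^4 + 90*sqrt(2)*y^4 - 720*sqrt(2)*y^3 - 880*y^3 + 7040*y^2 + 10240*y - 81920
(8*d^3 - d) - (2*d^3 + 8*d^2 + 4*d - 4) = 6*d^3 - 8*d^2 - 5*d + 4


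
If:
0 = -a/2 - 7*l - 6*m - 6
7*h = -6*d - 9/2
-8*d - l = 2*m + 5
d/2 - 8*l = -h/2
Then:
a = -10736*m/897 - 10190/897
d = -224*m/897 - 1111/1794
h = 64*m/299 - 67/598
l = -2*m/897 - 41/897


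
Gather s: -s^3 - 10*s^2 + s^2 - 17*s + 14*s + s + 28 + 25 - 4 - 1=-s^3 - 9*s^2 - 2*s + 48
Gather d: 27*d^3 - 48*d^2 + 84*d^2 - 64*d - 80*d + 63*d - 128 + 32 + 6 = 27*d^3 + 36*d^2 - 81*d - 90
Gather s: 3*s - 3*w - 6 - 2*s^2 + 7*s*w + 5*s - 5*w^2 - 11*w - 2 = -2*s^2 + s*(7*w + 8) - 5*w^2 - 14*w - 8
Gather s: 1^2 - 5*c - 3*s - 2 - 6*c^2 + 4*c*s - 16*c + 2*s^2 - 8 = -6*c^2 - 21*c + 2*s^2 + s*(4*c - 3) - 9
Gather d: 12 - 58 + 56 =10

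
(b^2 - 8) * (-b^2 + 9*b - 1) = -b^4 + 9*b^3 + 7*b^2 - 72*b + 8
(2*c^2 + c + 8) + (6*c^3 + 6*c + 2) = 6*c^3 + 2*c^2 + 7*c + 10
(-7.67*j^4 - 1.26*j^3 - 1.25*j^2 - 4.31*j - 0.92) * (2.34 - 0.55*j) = 4.2185*j^5 - 17.2548*j^4 - 2.2609*j^3 - 0.5545*j^2 - 9.5794*j - 2.1528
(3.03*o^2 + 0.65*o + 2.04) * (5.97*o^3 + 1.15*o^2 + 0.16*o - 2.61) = 18.0891*o^5 + 7.365*o^4 + 13.4111*o^3 - 5.4583*o^2 - 1.3701*o - 5.3244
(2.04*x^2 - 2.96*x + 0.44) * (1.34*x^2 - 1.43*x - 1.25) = 2.7336*x^4 - 6.8836*x^3 + 2.2724*x^2 + 3.0708*x - 0.55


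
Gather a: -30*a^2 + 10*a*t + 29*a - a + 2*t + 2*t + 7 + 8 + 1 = -30*a^2 + a*(10*t + 28) + 4*t + 16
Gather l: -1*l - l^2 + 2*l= -l^2 + l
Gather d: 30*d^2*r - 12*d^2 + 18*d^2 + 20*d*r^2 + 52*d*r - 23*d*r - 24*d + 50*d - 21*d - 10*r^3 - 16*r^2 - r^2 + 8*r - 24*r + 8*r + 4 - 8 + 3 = d^2*(30*r + 6) + d*(20*r^2 + 29*r + 5) - 10*r^3 - 17*r^2 - 8*r - 1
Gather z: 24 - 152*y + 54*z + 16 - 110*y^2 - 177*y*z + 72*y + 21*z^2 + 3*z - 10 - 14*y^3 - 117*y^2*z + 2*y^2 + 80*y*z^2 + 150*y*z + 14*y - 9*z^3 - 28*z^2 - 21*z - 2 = -14*y^3 - 108*y^2 - 66*y - 9*z^3 + z^2*(80*y - 7) + z*(-117*y^2 - 27*y + 36) + 28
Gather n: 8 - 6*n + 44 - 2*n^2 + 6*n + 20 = 72 - 2*n^2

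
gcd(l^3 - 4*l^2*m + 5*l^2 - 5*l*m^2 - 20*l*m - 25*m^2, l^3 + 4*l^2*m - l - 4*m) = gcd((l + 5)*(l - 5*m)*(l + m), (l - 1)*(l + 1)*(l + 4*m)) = 1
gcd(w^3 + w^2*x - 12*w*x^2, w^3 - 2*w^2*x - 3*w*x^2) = -w^2 + 3*w*x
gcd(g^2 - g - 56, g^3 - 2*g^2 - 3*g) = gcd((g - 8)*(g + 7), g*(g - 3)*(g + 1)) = 1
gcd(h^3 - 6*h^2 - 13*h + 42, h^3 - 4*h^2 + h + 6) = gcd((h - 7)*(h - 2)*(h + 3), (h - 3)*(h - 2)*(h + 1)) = h - 2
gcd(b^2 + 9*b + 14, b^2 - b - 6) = b + 2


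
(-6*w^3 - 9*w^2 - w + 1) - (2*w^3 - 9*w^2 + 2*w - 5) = -8*w^3 - 3*w + 6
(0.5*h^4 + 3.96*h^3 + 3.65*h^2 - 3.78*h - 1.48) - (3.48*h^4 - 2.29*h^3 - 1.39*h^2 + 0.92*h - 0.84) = -2.98*h^4 + 6.25*h^3 + 5.04*h^2 - 4.7*h - 0.64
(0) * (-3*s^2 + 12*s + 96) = 0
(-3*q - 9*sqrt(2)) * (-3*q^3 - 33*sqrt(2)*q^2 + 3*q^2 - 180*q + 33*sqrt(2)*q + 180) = 9*q^4 - 9*q^3 + 126*sqrt(2)*q^3 - 126*sqrt(2)*q^2 + 1134*q^2 - 1134*q + 1620*sqrt(2)*q - 1620*sqrt(2)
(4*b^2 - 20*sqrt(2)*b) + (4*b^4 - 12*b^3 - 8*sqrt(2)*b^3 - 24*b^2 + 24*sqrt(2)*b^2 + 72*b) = 4*b^4 - 12*b^3 - 8*sqrt(2)*b^3 - 20*b^2 + 24*sqrt(2)*b^2 - 20*sqrt(2)*b + 72*b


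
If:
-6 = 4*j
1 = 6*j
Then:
No Solution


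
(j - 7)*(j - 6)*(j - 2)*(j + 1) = j^4 - 14*j^3 + 53*j^2 - 16*j - 84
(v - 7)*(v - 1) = v^2 - 8*v + 7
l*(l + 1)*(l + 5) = l^3 + 6*l^2 + 5*l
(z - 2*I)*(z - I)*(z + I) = z^3 - 2*I*z^2 + z - 2*I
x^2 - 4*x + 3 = (x - 3)*(x - 1)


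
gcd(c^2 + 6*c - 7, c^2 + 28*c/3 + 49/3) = c + 7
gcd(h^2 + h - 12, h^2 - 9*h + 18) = h - 3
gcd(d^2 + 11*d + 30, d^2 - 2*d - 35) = d + 5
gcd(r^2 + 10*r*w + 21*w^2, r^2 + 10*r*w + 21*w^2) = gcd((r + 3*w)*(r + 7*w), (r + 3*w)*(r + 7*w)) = r^2 + 10*r*w + 21*w^2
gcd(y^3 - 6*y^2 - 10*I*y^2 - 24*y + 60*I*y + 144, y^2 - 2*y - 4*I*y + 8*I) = y - 4*I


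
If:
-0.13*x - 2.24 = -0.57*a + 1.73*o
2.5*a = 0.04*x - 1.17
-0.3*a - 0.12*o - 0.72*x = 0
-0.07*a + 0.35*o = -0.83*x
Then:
No Solution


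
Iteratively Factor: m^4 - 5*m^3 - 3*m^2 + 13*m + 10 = (m + 1)*(m^3 - 6*m^2 + 3*m + 10) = (m - 2)*(m + 1)*(m^2 - 4*m - 5) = (m - 5)*(m - 2)*(m + 1)*(m + 1)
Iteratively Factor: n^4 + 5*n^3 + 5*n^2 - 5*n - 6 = (n + 3)*(n^3 + 2*n^2 - n - 2) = (n + 1)*(n + 3)*(n^2 + n - 2) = (n - 1)*(n + 1)*(n + 3)*(n + 2)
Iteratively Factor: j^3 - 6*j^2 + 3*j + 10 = (j - 5)*(j^2 - j - 2) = (j - 5)*(j + 1)*(j - 2)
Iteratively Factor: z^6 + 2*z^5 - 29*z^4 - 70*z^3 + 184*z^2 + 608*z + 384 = (z + 2)*(z^5 - 29*z^3 - 12*z^2 + 208*z + 192) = (z + 2)*(z + 4)*(z^4 - 4*z^3 - 13*z^2 + 40*z + 48) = (z - 4)*(z + 2)*(z + 4)*(z^3 - 13*z - 12) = (z - 4)*(z + 2)*(z + 3)*(z + 4)*(z^2 - 3*z - 4) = (z - 4)^2*(z + 2)*(z + 3)*(z + 4)*(z + 1)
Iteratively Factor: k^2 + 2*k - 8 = (k + 4)*(k - 2)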